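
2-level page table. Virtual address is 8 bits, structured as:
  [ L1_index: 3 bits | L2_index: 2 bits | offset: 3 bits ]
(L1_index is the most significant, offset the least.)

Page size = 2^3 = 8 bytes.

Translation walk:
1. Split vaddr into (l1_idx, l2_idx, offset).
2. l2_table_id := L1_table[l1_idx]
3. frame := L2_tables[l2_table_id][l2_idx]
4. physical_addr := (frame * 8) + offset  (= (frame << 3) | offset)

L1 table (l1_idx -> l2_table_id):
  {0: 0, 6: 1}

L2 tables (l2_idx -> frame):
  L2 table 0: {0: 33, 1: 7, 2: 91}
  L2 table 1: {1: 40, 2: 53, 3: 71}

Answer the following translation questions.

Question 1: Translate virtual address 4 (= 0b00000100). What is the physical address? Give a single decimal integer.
Answer: 268

Derivation:
vaddr = 4 = 0b00000100
Split: l1_idx=0, l2_idx=0, offset=4
L1[0] = 0
L2[0][0] = 33
paddr = 33 * 8 + 4 = 268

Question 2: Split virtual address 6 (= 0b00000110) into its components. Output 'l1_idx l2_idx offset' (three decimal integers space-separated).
Answer: 0 0 6

Derivation:
vaddr = 6 = 0b00000110
  top 3 bits -> l1_idx = 0
  next 2 bits -> l2_idx = 0
  bottom 3 bits -> offset = 6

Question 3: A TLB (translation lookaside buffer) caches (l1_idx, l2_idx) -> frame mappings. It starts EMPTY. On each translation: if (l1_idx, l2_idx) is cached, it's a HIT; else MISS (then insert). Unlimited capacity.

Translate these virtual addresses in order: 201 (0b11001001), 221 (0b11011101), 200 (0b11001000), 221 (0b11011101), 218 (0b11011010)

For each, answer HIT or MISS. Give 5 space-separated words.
Answer: MISS MISS HIT HIT HIT

Derivation:
vaddr=201: (6,1) not in TLB -> MISS, insert
vaddr=221: (6,3) not in TLB -> MISS, insert
vaddr=200: (6,1) in TLB -> HIT
vaddr=221: (6,3) in TLB -> HIT
vaddr=218: (6,3) in TLB -> HIT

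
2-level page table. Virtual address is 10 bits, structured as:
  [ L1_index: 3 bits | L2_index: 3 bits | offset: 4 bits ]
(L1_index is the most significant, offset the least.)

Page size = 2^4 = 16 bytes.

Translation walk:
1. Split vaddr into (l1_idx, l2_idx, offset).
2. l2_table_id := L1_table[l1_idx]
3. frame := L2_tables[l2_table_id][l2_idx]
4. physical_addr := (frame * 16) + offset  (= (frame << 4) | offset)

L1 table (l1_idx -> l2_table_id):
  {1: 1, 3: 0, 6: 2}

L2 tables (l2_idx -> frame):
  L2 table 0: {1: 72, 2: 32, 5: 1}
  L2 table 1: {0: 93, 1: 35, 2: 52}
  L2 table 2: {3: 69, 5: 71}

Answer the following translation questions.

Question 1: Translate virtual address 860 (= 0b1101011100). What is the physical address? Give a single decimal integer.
Answer: 1148

Derivation:
vaddr = 860 = 0b1101011100
Split: l1_idx=6, l2_idx=5, offset=12
L1[6] = 2
L2[2][5] = 71
paddr = 71 * 16 + 12 = 1148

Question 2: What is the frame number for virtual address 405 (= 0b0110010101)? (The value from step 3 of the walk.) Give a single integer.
vaddr = 405: l1_idx=3, l2_idx=1
L1[3] = 0; L2[0][1] = 72

Answer: 72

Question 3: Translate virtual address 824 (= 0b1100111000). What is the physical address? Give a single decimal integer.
Answer: 1112

Derivation:
vaddr = 824 = 0b1100111000
Split: l1_idx=6, l2_idx=3, offset=8
L1[6] = 2
L2[2][3] = 69
paddr = 69 * 16 + 8 = 1112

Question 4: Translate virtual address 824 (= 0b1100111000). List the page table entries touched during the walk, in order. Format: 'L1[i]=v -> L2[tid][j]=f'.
vaddr = 824 = 0b1100111000
Split: l1_idx=6, l2_idx=3, offset=8

Answer: L1[6]=2 -> L2[2][3]=69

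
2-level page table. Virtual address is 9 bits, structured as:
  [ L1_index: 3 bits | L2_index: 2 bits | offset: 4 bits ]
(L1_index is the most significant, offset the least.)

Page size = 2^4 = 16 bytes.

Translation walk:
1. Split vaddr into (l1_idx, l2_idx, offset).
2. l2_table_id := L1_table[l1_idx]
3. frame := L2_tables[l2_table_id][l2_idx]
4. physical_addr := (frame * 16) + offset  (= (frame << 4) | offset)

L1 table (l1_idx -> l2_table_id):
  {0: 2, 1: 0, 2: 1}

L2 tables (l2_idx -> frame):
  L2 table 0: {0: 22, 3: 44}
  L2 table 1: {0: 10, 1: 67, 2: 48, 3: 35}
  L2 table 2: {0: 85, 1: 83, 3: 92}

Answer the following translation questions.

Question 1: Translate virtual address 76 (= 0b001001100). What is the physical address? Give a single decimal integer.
vaddr = 76 = 0b001001100
Split: l1_idx=1, l2_idx=0, offset=12
L1[1] = 0
L2[0][0] = 22
paddr = 22 * 16 + 12 = 364

Answer: 364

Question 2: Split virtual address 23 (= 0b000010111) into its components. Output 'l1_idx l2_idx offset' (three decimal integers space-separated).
Answer: 0 1 7

Derivation:
vaddr = 23 = 0b000010111
  top 3 bits -> l1_idx = 0
  next 2 bits -> l2_idx = 1
  bottom 4 bits -> offset = 7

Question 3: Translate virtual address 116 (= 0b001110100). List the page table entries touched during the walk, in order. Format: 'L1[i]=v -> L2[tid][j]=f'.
Answer: L1[1]=0 -> L2[0][3]=44

Derivation:
vaddr = 116 = 0b001110100
Split: l1_idx=1, l2_idx=3, offset=4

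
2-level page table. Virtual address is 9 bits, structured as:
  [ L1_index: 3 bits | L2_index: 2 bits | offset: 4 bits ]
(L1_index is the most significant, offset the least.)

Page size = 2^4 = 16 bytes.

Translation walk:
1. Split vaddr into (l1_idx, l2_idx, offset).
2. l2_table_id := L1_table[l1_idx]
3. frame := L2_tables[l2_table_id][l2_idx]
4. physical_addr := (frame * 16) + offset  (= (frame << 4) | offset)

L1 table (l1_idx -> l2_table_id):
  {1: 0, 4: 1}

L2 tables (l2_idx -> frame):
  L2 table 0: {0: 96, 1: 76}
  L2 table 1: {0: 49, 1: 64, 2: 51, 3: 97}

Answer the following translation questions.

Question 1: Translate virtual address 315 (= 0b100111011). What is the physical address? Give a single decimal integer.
vaddr = 315 = 0b100111011
Split: l1_idx=4, l2_idx=3, offset=11
L1[4] = 1
L2[1][3] = 97
paddr = 97 * 16 + 11 = 1563

Answer: 1563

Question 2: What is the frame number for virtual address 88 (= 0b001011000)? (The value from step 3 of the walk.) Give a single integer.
vaddr = 88: l1_idx=1, l2_idx=1
L1[1] = 0; L2[0][1] = 76

Answer: 76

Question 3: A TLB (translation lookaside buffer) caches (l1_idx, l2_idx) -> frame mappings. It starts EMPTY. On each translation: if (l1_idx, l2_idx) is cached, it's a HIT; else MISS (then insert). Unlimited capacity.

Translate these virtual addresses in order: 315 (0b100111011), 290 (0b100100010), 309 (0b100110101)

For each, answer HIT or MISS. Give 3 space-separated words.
vaddr=315: (4,3) not in TLB -> MISS, insert
vaddr=290: (4,2) not in TLB -> MISS, insert
vaddr=309: (4,3) in TLB -> HIT

Answer: MISS MISS HIT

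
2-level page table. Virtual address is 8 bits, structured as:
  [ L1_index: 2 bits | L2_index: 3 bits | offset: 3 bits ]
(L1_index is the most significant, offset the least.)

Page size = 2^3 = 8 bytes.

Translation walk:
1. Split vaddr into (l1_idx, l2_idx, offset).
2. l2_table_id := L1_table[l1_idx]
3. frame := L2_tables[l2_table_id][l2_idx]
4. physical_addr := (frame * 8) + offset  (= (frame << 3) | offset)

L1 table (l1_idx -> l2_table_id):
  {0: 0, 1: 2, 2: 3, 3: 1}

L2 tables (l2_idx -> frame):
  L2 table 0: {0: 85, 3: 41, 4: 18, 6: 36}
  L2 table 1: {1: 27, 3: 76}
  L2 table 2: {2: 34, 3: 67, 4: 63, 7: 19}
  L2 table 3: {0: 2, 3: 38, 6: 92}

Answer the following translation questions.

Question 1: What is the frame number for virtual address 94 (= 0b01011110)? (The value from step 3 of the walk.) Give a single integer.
Answer: 67

Derivation:
vaddr = 94: l1_idx=1, l2_idx=3
L1[1] = 2; L2[2][3] = 67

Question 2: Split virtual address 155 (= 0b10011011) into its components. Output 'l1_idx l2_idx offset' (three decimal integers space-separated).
vaddr = 155 = 0b10011011
  top 2 bits -> l1_idx = 2
  next 3 bits -> l2_idx = 3
  bottom 3 bits -> offset = 3

Answer: 2 3 3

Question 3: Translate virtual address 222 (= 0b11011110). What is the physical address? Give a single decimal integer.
Answer: 614

Derivation:
vaddr = 222 = 0b11011110
Split: l1_idx=3, l2_idx=3, offset=6
L1[3] = 1
L2[1][3] = 76
paddr = 76 * 8 + 6 = 614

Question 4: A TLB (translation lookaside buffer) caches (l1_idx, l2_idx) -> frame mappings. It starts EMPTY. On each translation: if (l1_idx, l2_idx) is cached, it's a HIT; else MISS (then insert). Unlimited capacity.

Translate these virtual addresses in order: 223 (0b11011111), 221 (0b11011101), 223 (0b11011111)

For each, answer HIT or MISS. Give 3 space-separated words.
Answer: MISS HIT HIT

Derivation:
vaddr=223: (3,3) not in TLB -> MISS, insert
vaddr=221: (3,3) in TLB -> HIT
vaddr=223: (3,3) in TLB -> HIT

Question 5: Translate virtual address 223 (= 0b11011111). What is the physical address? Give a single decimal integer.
Answer: 615

Derivation:
vaddr = 223 = 0b11011111
Split: l1_idx=3, l2_idx=3, offset=7
L1[3] = 1
L2[1][3] = 76
paddr = 76 * 8 + 7 = 615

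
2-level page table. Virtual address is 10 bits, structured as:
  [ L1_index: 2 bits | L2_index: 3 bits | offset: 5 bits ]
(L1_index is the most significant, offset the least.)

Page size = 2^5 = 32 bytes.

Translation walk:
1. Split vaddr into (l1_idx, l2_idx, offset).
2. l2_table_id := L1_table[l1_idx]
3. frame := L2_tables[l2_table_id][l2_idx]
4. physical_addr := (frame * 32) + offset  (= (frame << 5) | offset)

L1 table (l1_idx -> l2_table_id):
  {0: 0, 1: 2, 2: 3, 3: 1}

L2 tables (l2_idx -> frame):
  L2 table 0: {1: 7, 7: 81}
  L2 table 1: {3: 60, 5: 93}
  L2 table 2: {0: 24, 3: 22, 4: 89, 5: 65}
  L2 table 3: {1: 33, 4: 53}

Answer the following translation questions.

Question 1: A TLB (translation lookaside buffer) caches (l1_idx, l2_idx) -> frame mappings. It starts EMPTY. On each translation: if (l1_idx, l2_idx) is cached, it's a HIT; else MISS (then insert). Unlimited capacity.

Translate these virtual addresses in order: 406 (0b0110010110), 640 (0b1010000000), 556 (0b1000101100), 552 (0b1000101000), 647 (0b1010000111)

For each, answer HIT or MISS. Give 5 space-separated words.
vaddr=406: (1,4) not in TLB -> MISS, insert
vaddr=640: (2,4) not in TLB -> MISS, insert
vaddr=556: (2,1) not in TLB -> MISS, insert
vaddr=552: (2,1) in TLB -> HIT
vaddr=647: (2,4) in TLB -> HIT

Answer: MISS MISS MISS HIT HIT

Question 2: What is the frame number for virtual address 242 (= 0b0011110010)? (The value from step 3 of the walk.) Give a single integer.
vaddr = 242: l1_idx=0, l2_idx=7
L1[0] = 0; L2[0][7] = 81

Answer: 81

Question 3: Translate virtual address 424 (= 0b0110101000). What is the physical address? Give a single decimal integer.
Answer: 2088

Derivation:
vaddr = 424 = 0b0110101000
Split: l1_idx=1, l2_idx=5, offset=8
L1[1] = 2
L2[2][5] = 65
paddr = 65 * 32 + 8 = 2088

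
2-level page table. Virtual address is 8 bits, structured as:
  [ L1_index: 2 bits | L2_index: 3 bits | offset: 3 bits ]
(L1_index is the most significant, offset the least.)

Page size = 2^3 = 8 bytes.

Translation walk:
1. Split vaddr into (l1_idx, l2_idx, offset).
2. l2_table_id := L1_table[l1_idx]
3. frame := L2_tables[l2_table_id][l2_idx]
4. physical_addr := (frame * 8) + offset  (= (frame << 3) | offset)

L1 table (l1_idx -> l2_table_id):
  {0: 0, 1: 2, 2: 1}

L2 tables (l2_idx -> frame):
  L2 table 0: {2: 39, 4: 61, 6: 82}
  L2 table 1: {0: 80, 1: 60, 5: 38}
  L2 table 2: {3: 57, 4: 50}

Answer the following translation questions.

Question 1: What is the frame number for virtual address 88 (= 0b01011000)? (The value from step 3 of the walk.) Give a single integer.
vaddr = 88: l1_idx=1, l2_idx=3
L1[1] = 2; L2[2][3] = 57

Answer: 57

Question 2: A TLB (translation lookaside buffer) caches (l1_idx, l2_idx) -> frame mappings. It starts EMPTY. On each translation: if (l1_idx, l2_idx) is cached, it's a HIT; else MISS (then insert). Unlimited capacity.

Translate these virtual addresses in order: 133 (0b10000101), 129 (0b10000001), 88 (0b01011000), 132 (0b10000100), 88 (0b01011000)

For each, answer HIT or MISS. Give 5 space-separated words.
vaddr=133: (2,0) not in TLB -> MISS, insert
vaddr=129: (2,0) in TLB -> HIT
vaddr=88: (1,3) not in TLB -> MISS, insert
vaddr=132: (2,0) in TLB -> HIT
vaddr=88: (1,3) in TLB -> HIT

Answer: MISS HIT MISS HIT HIT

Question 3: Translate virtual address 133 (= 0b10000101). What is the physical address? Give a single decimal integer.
vaddr = 133 = 0b10000101
Split: l1_idx=2, l2_idx=0, offset=5
L1[2] = 1
L2[1][0] = 80
paddr = 80 * 8 + 5 = 645

Answer: 645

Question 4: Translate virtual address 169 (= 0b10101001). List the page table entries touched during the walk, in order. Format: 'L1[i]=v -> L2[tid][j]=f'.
Answer: L1[2]=1 -> L2[1][5]=38

Derivation:
vaddr = 169 = 0b10101001
Split: l1_idx=2, l2_idx=5, offset=1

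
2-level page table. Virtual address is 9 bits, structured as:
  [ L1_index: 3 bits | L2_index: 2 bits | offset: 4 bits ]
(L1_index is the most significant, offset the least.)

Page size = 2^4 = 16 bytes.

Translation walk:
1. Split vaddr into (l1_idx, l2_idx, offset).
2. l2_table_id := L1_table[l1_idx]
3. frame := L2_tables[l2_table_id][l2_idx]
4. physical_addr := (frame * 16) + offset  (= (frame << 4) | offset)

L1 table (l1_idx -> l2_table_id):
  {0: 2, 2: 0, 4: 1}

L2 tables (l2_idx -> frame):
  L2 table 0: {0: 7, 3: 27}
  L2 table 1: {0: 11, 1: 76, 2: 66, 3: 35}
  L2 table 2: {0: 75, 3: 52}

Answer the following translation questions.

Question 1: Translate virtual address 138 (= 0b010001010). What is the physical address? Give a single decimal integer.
vaddr = 138 = 0b010001010
Split: l1_idx=2, l2_idx=0, offset=10
L1[2] = 0
L2[0][0] = 7
paddr = 7 * 16 + 10 = 122

Answer: 122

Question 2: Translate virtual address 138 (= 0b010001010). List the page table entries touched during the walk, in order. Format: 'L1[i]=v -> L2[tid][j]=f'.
Answer: L1[2]=0 -> L2[0][0]=7

Derivation:
vaddr = 138 = 0b010001010
Split: l1_idx=2, l2_idx=0, offset=10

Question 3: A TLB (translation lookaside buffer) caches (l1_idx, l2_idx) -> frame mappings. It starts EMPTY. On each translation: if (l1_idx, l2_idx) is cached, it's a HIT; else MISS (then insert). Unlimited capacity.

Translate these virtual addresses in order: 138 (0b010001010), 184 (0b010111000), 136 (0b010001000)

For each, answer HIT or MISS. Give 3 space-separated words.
vaddr=138: (2,0) not in TLB -> MISS, insert
vaddr=184: (2,3) not in TLB -> MISS, insert
vaddr=136: (2,0) in TLB -> HIT

Answer: MISS MISS HIT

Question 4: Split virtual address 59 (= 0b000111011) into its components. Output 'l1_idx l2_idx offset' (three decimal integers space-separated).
vaddr = 59 = 0b000111011
  top 3 bits -> l1_idx = 0
  next 2 bits -> l2_idx = 3
  bottom 4 bits -> offset = 11

Answer: 0 3 11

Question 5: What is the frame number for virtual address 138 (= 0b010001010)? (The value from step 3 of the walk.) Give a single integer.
Answer: 7

Derivation:
vaddr = 138: l1_idx=2, l2_idx=0
L1[2] = 0; L2[0][0] = 7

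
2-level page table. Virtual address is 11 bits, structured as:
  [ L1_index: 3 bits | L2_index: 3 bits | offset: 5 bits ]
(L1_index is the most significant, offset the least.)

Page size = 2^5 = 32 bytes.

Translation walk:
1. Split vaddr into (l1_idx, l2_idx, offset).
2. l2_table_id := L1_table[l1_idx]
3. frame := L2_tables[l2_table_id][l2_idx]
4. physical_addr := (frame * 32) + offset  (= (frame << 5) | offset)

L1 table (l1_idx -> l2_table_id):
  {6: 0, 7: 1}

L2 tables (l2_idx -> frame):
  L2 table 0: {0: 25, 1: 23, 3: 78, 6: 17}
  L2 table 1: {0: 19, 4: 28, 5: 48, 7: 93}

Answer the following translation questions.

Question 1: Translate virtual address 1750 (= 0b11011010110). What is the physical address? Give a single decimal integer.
vaddr = 1750 = 0b11011010110
Split: l1_idx=6, l2_idx=6, offset=22
L1[6] = 0
L2[0][6] = 17
paddr = 17 * 32 + 22 = 566

Answer: 566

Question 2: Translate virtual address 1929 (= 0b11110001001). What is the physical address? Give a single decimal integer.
Answer: 905

Derivation:
vaddr = 1929 = 0b11110001001
Split: l1_idx=7, l2_idx=4, offset=9
L1[7] = 1
L2[1][4] = 28
paddr = 28 * 32 + 9 = 905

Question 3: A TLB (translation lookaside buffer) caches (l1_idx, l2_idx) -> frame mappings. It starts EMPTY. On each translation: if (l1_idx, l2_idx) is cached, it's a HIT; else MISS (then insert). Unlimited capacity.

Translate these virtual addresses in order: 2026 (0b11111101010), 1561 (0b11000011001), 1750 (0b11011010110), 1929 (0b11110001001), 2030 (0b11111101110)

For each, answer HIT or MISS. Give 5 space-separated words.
vaddr=2026: (7,7) not in TLB -> MISS, insert
vaddr=1561: (6,0) not in TLB -> MISS, insert
vaddr=1750: (6,6) not in TLB -> MISS, insert
vaddr=1929: (7,4) not in TLB -> MISS, insert
vaddr=2030: (7,7) in TLB -> HIT

Answer: MISS MISS MISS MISS HIT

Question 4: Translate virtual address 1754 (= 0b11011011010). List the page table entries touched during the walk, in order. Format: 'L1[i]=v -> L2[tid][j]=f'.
Answer: L1[6]=0 -> L2[0][6]=17

Derivation:
vaddr = 1754 = 0b11011011010
Split: l1_idx=6, l2_idx=6, offset=26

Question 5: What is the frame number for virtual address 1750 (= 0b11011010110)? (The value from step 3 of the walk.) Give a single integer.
vaddr = 1750: l1_idx=6, l2_idx=6
L1[6] = 0; L2[0][6] = 17

Answer: 17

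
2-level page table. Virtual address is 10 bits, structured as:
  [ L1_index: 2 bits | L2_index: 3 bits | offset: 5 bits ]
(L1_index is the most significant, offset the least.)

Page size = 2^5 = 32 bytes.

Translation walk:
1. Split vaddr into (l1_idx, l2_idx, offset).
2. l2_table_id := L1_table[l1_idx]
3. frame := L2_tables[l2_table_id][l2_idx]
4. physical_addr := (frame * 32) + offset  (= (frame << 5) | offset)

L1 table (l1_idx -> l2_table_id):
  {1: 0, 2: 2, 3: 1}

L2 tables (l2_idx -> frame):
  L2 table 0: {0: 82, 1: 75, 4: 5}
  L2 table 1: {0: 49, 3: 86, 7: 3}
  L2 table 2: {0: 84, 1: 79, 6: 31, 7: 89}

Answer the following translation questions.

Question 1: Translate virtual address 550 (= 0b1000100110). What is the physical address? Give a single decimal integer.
Answer: 2534

Derivation:
vaddr = 550 = 0b1000100110
Split: l1_idx=2, l2_idx=1, offset=6
L1[2] = 2
L2[2][1] = 79
paddr = 79 * 32 + 6 = 2534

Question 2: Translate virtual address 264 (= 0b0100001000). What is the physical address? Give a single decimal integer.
vaddr = 264 = 0b0100001000
Split: l1_idx=1, l2_idx=0, offset=8
L1[1] = 0
L2[0][0] = 82
paddr = 82 * 32 + 8 = 2632

Answer: 2632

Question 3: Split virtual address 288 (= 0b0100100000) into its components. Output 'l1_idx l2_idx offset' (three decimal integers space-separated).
Answer: 1 1 0

Derivation:
vaddr = 288 = 0b0100100000
  top 2 bits -> l1_idx = 1
  next 3 bits -> l2_idx = 1
  bottom 5 bits -> offset = 0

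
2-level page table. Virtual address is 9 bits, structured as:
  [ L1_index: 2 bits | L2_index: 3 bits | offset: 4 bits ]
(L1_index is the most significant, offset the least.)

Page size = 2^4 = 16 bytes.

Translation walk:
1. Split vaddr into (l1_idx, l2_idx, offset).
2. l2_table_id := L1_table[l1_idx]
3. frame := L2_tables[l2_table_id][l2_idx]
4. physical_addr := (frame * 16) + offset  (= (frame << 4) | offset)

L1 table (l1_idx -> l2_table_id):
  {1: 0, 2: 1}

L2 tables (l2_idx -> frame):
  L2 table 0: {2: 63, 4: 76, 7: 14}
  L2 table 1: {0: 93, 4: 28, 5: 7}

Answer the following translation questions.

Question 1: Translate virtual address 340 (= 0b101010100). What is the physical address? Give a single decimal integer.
Answer: 116

Derivation:
vaddr = 340 = 0b101010100
Split: l1_idx=2, l2_idx=5, offset=4
L1[2] = 1
L2[1][5] = 7
paddr = 7 * 16 + 4 = 116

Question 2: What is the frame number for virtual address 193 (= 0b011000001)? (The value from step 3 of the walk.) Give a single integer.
vaddr = 193: l1_idx=1, l2_idx=4
L1[1] = 0; L2[0][4] = 76

Answer: 76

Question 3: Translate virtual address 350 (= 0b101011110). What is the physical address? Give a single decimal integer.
vaddr = 350 = 0b101011110
Split: l1_idx=2, l2_idx=5, offset=14
L1[2] = 1
L2[1][5] = 7
paddr = 7 * 16 + 14 = 126

Answer: 126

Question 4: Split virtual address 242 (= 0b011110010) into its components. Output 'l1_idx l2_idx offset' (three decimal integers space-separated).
vaddr = 242 = 0b011110010
  top 2 bits -> l1_idx = 1
  next 3 bits -> l2_idx = 7
  bottom 4 bits -> offset = 2

Answer: 1 7 2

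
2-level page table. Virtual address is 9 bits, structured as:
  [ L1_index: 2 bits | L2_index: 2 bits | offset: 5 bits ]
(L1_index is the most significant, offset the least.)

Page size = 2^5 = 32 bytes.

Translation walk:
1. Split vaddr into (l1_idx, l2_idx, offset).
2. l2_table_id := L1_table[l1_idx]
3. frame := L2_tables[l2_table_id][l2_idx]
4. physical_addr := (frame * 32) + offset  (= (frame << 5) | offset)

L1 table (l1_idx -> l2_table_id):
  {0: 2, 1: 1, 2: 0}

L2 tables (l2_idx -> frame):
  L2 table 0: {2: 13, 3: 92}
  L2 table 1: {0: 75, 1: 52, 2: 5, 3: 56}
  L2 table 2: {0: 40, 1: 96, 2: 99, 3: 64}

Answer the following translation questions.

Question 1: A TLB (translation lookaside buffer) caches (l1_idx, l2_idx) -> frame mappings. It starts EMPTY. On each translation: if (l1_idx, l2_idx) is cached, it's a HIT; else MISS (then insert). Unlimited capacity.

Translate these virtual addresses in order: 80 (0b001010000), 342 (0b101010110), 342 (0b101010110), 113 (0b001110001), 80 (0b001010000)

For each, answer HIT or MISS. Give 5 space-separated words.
vaddr=80: (0,2) not in TLB -> MISS, insert
vaddr=342: (2,2) not in TLB -> MISS, insert
vaddr=342: (2,2) in TLB -> HIT
vaddr=113: (0,3) not in TLB -> MISS, insert
vaddr=80: (0,2) in TLB -> HIT

Answer: MISS MISS HIT MISS HIT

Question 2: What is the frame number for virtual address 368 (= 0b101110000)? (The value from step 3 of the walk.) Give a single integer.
vaddr = 368: l1_idx=2, l2_idx=3
L1[2] = 0; L2[0][3] = 92

Answer: 92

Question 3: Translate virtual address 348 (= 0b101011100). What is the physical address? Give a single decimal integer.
Answer: 444

Derivation:
vaddr = 348 = 0b101011100
Split: l1_idx=2, l2_idx=2, offset=28
L1[2] = 0
L2[0][2] = 13
paddr = 13 * 32 + 28 = 444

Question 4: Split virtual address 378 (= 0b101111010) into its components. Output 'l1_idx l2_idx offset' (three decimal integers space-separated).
Answer: 2 3 26

Derivation:
vaddr = 378 = 0b101111010
  top 2 bits -> l1_idx = 2
  next 2 bits -> l2_idx = 3
  bottom 5 bits -> offset = 26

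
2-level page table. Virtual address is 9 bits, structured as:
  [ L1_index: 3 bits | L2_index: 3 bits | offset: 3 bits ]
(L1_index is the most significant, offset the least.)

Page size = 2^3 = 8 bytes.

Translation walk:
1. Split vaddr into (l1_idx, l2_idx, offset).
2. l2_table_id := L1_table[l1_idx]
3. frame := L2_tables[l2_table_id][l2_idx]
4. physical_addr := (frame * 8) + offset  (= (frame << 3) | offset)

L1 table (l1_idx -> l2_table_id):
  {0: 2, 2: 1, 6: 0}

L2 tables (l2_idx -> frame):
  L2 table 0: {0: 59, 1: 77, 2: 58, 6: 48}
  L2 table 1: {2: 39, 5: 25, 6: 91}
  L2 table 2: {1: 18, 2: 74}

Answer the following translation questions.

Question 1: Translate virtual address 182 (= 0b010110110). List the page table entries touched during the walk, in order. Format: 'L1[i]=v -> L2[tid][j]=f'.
vaddr = 182 = 0b010110110
Split: l1_idx=2, l2_idx=6, offset=6

Answer: L1[2]=1 -> L2[1][6]=91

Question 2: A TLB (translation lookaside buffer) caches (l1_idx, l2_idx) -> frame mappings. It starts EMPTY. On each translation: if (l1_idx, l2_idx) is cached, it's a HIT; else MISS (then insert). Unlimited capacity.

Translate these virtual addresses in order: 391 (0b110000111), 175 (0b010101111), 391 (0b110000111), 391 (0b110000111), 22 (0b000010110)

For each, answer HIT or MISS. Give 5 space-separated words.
Answer: MISS MISS HIT HIT MISS

Derivation:
vaddr=391: (6,0) not in TLB -> MISS, insert
vaddr=175: (2,5) not in TLB -> MISS, insert
vaddr=391: (6,0) in TLB -> HIT
vaddr=391: (6,0) in TLB -> HIT
vaddr=22: (0,2) not in TLB -> MISS, insert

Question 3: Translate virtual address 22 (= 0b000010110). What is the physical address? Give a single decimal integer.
vaddr = 22 = 0b000010110
Split: l1_idx=0, l2_idx=2, offset=6
L1[0] = 2
L2[2][2] = 74
paddr = 74 * 8 + 6 = 598

Answer: 598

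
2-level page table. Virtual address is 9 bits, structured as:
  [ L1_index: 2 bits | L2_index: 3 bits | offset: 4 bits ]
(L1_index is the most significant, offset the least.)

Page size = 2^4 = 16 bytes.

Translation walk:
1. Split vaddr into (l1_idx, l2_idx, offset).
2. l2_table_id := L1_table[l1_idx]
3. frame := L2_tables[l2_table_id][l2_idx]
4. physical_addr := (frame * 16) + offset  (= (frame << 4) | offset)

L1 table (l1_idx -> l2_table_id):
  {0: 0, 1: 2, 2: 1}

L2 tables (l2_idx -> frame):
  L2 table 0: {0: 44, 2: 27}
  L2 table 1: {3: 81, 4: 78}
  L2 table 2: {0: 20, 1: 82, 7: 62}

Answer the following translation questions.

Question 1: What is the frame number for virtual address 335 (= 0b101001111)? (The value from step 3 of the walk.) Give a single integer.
Answer: 78

Derivation:
vaddr = 335: l1_idx=2, l2_idx=4
L1[2] = 1; L2[1][4] = 78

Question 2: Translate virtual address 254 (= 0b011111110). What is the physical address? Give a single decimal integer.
Answer: 1006

Derivation:
vaddr = 254 = 0b011111110
Split: l1_idx=1, l2_idx=7, offset=14
L1[1] = 2
L2[2][7] = 62
paddr = 62 * 16 + 14 = 1006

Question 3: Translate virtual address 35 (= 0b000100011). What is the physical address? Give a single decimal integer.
Answer: 435

Derivation:
vaddr = 35 = 0b000100011
Split: l1_idx=0, l2_idx=2, offset=3
L1[0] = 0
L2[0][2] = 27
paddr = 27 * 16 + 3 = 435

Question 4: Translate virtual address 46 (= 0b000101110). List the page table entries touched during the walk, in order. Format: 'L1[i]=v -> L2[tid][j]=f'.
vaddr = 46 = 0b000101110
Split: l1_idx=0, l2_idx=2, offset=14

Answer: L1[0]=0 -> L2[0][2]=27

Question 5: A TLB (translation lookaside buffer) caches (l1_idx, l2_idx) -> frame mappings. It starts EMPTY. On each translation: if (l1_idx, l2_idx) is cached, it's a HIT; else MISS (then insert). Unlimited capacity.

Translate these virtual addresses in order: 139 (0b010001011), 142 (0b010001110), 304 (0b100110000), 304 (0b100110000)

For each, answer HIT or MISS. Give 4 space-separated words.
vaddr=139: (1,0) not in TLB -> MISS, insert
vaddr=142: (1,0) in TLB -> HIT
vaddr=304: (2,3) not in TLB -> MISS, insert
vaddr=304: (2,3) in TLB -> HIT

Answer: MISS HIT MISS HIT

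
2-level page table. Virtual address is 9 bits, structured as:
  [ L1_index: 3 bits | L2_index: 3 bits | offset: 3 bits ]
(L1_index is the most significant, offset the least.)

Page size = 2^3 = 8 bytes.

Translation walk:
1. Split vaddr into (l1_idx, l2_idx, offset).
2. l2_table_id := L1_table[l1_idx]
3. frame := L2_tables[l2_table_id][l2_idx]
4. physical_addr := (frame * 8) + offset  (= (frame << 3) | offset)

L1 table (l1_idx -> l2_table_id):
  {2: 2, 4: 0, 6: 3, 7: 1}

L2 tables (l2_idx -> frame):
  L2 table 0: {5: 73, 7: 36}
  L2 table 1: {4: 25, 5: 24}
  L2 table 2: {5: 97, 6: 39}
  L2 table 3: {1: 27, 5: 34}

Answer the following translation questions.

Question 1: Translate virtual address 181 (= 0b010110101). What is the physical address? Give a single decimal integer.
Answer: 317

Derivation:
vaddr = 181 = 0b010110101
Split: l1_idx=2, l2_idx=6, offset=5
L1[2] = 2
L2[2][6] = 39
paddr = 39 * 8 + 5 = 317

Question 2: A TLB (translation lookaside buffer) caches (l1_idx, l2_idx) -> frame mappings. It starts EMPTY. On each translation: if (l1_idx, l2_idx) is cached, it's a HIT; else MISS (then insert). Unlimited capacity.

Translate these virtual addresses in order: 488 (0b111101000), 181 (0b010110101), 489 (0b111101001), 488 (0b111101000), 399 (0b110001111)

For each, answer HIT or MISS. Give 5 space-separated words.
Answer: MISS MISS HIT HIT MISS

Derivation:
vaddr=488: (7,5) not in TLB -> MISS, insert
vaddr=181: (2,6) not in TLB -> MISS, insert
vaddr=489: (7,5) in TLB -> HIT
vaddr=488: (7,5) in TLB -> HIT
vaddr=399: (6,1) not in TLB -> MISS, insert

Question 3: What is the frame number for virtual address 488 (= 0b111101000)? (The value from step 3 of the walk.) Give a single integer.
vaddr = 488: l1_idx=7, l2_idx=5
L1[7] = 1; L2[1][5] = 24

Answer: 24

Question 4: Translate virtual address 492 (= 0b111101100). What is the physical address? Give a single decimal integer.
Answer: 196

Derivation:
vaddr = 492 = 0b111101100
Split: l1_idx=7, l2_idx=5, offset=4
L1[7] = 1
L2[1][5] = 24
paddr = 24 * 8 + 4 = 196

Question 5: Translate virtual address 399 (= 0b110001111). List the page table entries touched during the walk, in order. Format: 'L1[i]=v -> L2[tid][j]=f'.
Answer: L1[6]=3 -> L2[3][1]=27

Derivation:
vaddr = 399 = 0b110001111
Split: l1_idx=6, l2_idx=1, offset=7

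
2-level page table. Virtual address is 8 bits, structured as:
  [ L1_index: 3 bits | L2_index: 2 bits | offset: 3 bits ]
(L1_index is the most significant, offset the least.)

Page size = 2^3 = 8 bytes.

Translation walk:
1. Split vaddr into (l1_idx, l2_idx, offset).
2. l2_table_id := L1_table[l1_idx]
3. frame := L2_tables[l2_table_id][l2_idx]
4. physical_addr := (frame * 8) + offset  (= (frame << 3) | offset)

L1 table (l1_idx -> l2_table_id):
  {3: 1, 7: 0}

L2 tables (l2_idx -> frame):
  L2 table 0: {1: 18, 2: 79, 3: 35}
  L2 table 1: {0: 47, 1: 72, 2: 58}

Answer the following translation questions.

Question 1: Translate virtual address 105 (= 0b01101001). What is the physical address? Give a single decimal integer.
Answer: 577

Derivation:
vaddr = 105 = 0b01101001
Split: l1_idx=3, l2_idx=1, offset=1
L1[3] = 1
L2[1][1] = 72
paddr = 72 * 8 + 1 = 577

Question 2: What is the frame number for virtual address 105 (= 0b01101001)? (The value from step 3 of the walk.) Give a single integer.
vaddr = 105: l1_idx=3, l2_idx=1
L1[3] = 1; L2[1][1] = 72

Answer: 72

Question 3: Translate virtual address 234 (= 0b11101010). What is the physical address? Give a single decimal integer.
vaddr = 234 = 0b11101010
Split: l1_idx=7, l2_idx=1, offset=2
L1[7] = 0
L2[0][1] = 18
paddr = 18 * 8 + 2 = 146

Answer: 146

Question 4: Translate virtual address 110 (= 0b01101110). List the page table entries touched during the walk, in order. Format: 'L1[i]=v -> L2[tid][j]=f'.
vaddr = 110 = 0b01101110
Split: l1_idx=3, l2_idx=1, offset=6

Answer: L1[3]=1 -> L2[1][1]=72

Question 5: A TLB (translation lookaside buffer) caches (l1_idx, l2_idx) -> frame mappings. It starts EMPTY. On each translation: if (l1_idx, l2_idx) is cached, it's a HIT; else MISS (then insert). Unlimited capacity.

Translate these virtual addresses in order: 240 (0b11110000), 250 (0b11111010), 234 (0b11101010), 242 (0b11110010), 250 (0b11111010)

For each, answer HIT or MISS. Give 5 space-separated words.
Answer: MISS MISS MISS HIT HIT

Derivation:
vaddr=240: (7,2) not in TLB -> MISS, insert
vaddr=250: (7,3) not in TLB -> MISS, insert
vaddr=234: (7,1) not in TLB -> MISS, insert
vaddr=242: (7,2) in TLB -> HIT
vaddr=250: (7,3) in TLB -> HIT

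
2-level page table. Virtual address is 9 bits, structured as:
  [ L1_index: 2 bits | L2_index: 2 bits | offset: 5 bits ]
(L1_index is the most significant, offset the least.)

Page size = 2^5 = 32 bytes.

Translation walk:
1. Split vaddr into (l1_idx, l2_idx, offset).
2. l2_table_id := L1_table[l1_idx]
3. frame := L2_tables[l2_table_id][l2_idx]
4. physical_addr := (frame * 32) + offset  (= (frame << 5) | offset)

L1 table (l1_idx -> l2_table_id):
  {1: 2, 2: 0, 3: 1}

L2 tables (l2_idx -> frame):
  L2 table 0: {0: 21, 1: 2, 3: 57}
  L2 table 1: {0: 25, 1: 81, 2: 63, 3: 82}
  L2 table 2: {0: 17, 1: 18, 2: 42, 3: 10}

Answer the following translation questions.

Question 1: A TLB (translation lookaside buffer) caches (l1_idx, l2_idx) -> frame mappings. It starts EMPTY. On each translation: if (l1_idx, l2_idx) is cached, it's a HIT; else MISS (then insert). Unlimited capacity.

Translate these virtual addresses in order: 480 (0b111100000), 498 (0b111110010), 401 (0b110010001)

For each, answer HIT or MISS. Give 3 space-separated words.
Answer: MISS HIT MISS

Derivation:
vaddr=480: (3,3) not in TLB -> MISS, insert
vaddr=498: (3,3) in TLB -> HIT
vaddr=401: (3,0) not in TLB -> MISS, insert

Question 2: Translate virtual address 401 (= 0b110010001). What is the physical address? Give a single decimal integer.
Answer: 817

Derivation:
vaddr = 401 = 0b110010001
Split: l1_idx=3, l2_idx=0, offset=17
L1[3] = 1
L2[1][0] = 25
paddr = 25 * 32 + 17 = 817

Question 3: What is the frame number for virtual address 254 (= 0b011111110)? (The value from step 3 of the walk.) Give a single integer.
vaddr = 254: l1_idx=1, l2_idx=3
L1[1] = 2; L2[2][3] = 10

Answer: 10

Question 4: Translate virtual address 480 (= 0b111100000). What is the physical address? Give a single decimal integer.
Answer: 2624

Derivation:
vaddr = 480 = 0b111100000
Split: l1_idx=3, l2_idx=3, offset=0
L1[3] = 1
L2[1][3] = 82
paddr = 82 * 32 + 0 = 2624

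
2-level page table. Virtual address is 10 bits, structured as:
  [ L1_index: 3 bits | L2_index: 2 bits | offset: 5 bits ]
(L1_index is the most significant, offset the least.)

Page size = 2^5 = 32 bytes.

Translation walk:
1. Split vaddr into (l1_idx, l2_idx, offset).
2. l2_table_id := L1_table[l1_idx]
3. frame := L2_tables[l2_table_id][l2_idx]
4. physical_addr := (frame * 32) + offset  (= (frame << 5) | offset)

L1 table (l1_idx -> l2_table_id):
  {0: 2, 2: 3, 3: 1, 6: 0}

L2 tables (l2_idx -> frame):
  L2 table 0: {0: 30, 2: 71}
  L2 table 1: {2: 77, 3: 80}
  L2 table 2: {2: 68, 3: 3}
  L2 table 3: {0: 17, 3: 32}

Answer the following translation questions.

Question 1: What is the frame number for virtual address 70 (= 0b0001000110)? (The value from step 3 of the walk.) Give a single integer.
Answer: 68

Derivation:
vaddr = 70: l1_idx=0, l2_idx=2
L1[0] = 2; L2[2][2] = 68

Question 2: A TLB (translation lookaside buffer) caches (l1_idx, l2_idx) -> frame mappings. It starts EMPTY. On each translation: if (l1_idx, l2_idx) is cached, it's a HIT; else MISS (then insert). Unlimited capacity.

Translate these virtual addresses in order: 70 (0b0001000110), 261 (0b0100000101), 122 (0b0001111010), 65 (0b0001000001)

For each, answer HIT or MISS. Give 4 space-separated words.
vaddr=70: (0,2) not in TLB -> MISS, insert
vaddr=261: (2,0) not in TLB -> MISS, insert
vaddr=122: (0,3) not in TLB -> MISS, insert
vaddr=65: (0,2) in TLB -> HIT

Answer: MISS MISS MISS HIT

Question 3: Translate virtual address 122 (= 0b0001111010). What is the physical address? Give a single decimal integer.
Answer: 122

Derivation:
vaddr = 122 = 0b0001111010
Split: l1_idx=0, l2_idx=3, offset=26
L1[0] = 2
L2[2][3] = 3
paddr = 3 * 32 + 26 = 122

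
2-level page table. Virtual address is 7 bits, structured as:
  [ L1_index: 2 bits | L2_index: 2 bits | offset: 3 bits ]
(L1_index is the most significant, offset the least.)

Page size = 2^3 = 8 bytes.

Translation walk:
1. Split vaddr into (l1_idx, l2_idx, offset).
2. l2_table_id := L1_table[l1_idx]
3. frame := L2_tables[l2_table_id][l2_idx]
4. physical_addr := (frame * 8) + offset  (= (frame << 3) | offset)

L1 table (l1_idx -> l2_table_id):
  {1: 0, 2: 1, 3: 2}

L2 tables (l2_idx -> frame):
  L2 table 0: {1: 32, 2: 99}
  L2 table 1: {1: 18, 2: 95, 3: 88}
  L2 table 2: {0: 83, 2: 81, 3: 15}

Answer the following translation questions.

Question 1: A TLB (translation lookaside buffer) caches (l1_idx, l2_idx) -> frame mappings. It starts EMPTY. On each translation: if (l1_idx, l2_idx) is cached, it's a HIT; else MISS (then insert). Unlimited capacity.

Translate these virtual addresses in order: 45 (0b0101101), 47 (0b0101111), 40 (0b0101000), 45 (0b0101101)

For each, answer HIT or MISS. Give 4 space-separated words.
Answer: MISS HIT HIT HIT

Derivation:
vaddr=45: (1,1) not in TLB -> MISS, insert
vaddr=47: (1,1) in TLB -> HIT
vaddr=40: (1,1) in TLB -> HIT
vaddr=45: (1,1) in TLB -> HIT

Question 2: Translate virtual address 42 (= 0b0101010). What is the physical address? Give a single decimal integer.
Answer: 258

Derivation:
vaddr = 42 = 0b0101010
Split: l1_idx=1, l2_idx=1, offset=2
L1[1] = 0
L2[0][1] = 32
paddr = 32 * 8 + 2 = 258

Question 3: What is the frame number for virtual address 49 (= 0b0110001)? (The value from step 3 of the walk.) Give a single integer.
vaddr = 49: l1_idx=1, l2_idx=2
L1[1] = 0; L2[0][2] = 99

Answer: 99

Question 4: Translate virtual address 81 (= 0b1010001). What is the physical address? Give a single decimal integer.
Answer: 761

Derivation:
vaddr = 81 = 0b1010001
Split: l1_idx=2, l2_idx=2, offset=1
L1[2] = 1
L2[1][2] = 95
paddr = 95 * 8 + 1 = 761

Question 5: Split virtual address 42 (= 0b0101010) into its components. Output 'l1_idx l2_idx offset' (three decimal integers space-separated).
Answer: 1 1 2

Derivation:
vaddr = 42 = 0b0101010
  top 2 bits -> l1_idx = 1
  next 2 bits -> l2_idx = 1
  bottom 3 bits -> offset = 2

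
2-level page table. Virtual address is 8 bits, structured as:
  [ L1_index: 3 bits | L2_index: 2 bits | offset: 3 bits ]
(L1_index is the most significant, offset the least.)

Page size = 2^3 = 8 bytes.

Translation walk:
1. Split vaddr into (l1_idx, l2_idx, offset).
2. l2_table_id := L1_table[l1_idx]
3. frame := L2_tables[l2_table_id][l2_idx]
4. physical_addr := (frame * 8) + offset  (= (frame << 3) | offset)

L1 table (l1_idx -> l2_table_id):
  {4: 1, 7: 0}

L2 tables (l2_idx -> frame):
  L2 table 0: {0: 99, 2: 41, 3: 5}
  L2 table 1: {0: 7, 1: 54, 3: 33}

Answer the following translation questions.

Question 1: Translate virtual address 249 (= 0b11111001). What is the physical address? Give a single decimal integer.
vaddr = 249 = 0b11111001
Split: l1_idx=7, l2_idx=3, offset=1
L1[7] = 0
L2[0][3] = 5
paddr = 5 * 8 + 1 = 41

Answer: 41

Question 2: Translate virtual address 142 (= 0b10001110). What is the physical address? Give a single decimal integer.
Answer: 438

Derivation:
vaddr = 142 = 0b10001110
Split: l1_idx=4, l2_idx=1, offset=6
L1[4] = 1
L2[1][1] = 54
paddr = 54 * 8 + 6 = 438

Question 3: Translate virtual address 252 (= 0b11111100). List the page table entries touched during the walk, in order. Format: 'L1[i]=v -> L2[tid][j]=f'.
Answer: L1[7]=0 -> L2[0][3]=5

Derivation:
vaddr = 252 = 0b11111100
Split: l1_idx=7, l2_idx=3, offset=4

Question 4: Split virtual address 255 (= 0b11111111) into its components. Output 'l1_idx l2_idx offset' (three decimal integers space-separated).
vaddr = 255 = 0b11111111
  top 3 bits -> l1_idx = 7
  next 2 bits -> l2_idx = 3
  bottom 3 bits -> offset = 7

Answer: 7 3 7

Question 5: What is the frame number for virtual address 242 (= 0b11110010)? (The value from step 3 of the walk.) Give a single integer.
vaddr = 242: l1_idx=7, l2_idx=2
L1[7] = 0; L2[0][2] = 41

Answer: 41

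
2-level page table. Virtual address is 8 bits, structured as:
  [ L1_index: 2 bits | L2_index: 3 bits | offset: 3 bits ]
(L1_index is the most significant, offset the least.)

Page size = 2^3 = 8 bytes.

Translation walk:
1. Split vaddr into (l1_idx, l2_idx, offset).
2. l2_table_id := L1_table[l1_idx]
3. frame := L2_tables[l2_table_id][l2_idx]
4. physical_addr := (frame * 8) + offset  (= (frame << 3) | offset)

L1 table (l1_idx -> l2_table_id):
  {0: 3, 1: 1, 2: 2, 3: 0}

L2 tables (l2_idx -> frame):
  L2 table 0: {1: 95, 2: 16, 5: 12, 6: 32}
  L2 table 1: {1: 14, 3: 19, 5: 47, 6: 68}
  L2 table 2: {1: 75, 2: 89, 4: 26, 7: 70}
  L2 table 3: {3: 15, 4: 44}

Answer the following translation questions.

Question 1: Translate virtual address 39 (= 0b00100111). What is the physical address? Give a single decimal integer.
Answer: 359

Derivation:
vaddr = 39 = 0b00100111
Split: l1_idx=0, l2_idx=4, offset=7
L1[0] = 3
L2[3][4] = 44
paddr = 44 * 8 + 7 = 359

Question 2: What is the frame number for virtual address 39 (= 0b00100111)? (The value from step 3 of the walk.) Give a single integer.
Answer: 44

Derivation:
vaddr = 39: l1_idx=0, l2_idx=4
L1[0] = 3; L2[3][4] = 44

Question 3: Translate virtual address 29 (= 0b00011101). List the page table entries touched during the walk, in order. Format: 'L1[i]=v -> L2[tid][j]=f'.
Answer: L1[0]=3 -> L2[3][3]=15

Derivation:
vaddr = 29 = 0b00011101
Split: l1_idx=0, l2_idx=3, offset=5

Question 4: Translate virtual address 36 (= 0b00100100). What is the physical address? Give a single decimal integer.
Answer: 356

Derivation:
vaddr = 36 = 0b00100100
Split: l1_idx=0, l2_idx=4, offset=4
L1[0] = 3
L2[3][4] = 44
paddr = 44 * 8 + 4 = 356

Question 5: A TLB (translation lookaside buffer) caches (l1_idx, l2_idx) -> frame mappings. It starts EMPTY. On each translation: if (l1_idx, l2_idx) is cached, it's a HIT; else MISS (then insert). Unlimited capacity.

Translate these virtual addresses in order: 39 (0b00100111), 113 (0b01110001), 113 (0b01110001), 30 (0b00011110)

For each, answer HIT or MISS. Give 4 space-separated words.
vaddr=39: (0,4) not in TLB -> MISS, insert
vaddr=113: (1,6) not in TLB -> MISS, insert
vaddr=113: (1,6) in TLB -> HIT
vaddr=30: (0,3) not in TLB -> MISS, insert

Answer: MISS MISS HIT MISS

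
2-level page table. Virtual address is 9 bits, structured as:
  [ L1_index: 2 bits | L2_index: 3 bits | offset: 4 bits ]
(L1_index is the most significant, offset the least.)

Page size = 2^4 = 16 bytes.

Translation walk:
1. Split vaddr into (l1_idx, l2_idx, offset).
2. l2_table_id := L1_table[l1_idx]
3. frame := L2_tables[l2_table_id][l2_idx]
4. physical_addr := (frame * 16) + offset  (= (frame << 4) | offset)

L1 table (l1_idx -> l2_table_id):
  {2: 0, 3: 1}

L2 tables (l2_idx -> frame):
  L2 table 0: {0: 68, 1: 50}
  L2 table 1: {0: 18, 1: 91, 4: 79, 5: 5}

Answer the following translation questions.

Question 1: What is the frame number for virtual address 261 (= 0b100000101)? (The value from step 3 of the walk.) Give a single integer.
Answer: 68

Derivation:
vaddr = 261: l1_idx=2, l2_idx=0
L1[2] = 0; L2[0][0] = 68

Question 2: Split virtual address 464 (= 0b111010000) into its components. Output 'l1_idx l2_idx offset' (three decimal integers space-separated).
vaddr = 464 = 0b111010000
  top 2 bits -> l1_idx = 3
  next 3 bits -> l2_idx = 5
  bottom 4 bits -> offset = 0

Answer: 3 5 0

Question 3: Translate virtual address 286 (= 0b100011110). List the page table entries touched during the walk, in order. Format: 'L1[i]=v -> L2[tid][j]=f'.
Answer: L1[2]=0 -> L2[0][1]=50

Derivation:
vaddr = 286 = 0b100011110
Split: l1_idx=2, l2_idx=1, offset=14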